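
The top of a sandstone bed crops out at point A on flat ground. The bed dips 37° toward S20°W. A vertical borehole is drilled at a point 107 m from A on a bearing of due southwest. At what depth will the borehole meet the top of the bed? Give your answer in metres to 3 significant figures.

The hole lies 25° from the dip direction, so the down-dip offset is 107 × cos 25° = 96.97 m.
Depth = down-dip offset × tan(dip) = 96.97 × tan 37° = 96.97 × 0.7536
Depth = 73.08 m

73.1 m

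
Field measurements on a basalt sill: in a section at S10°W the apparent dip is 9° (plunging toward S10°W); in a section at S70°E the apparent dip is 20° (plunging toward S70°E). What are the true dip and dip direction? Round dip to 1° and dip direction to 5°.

The two traces are lines in the plane: v₁ = (sin 190°·cos 9°, cos 190°·cos 9°, −sin 9°), v₂ = (sin 110°·cos 20°, cos 110°·cos 20°, −sin 20°).
n = v₁ × v₂ = (0.282, -0.197, 0.914) (taken with n_z > 0).
True dip = arccos(n_z / |n|) = arccos(0.9358) = 20.6°.
The horizontal component of n points toward azimuth atan2(n_x, n_y) = 125°, the dip direction.

true dip 21°, dip direction 125°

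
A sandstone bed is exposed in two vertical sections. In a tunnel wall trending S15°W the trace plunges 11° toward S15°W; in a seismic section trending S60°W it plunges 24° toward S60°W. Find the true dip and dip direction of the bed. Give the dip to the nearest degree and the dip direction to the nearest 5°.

The two traces are lines in the plane: v₁ = (sin 195°·cos 11°, cos 195°·cos 11°, −sin 11°), v₂ = (sin 240°·cos 24°, cos 240°·cos 24°, −sin 24°).
Cross product v₁ × v₂ gives the pole to the plane: n ∝ (-0.299, -0.048, 0.634).
Dip δ = arctan(|n_h|/n_z) = arctan(0.302/0.634) = 25.5°.
The horizontal component of n points toward azimuth atan2(n_x, n_y) = 261°, the dip direction.

true dip 25°, dip direction 260°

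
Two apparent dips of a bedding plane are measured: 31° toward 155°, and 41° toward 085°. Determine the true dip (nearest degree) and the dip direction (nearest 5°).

Each apparent-dip line lies in the plane. As unit vectors (x east, y north, z up), v₁ plunges 31°→155° and v₂ plunges 41°→085°.
Cross product v₁ × v₂ gives the pole to the plane: n ∝ (0.544, -0.150, 0.608).
tan δ = √(n_x²+n_y²)/n_z = 0.564/0.608, so δ = 42.8°.
Dip direction = atan2(0.544, -0.150) = 105° (azimuth of n's horizontal projection).

true dip 43°, dip direction 105°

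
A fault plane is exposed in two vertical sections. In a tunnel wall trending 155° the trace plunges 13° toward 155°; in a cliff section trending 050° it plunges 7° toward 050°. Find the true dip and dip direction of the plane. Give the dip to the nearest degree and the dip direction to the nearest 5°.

true dip 17°, dip direction 115°

The two traces are lines in the plane: v₁ = (sin 155°·cos 13°, cos 155°·cos 13°, −sin 13°), v₂ = (sin 50°·cos 7°, cos 50°·cos 7°, −sin 7°).
Cross product v₁ × v₂ gives the pole to the plane: n ∝ (0.251, -0.121, 0.934).
Dip δ = arctan(|n_h|/n_z) = arctan(0.279/0.934) = 16.6°.
Dip direction = azimuth of (n_x, n_y) = atan2(0.251, -0.121) = 116°.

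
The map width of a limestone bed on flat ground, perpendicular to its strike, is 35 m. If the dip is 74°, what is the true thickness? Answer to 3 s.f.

True thickness t = w · sin(dip) = 35 × sin 74°
t = 35 × 0.9613 = 33.644 m

33.6 m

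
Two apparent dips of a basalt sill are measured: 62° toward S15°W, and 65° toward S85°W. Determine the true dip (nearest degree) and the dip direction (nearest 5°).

The two traces are lines in the plane: v₁ = (sin 195°·cos 62°, cos 195°·cos 62°, −sin 62°), v₂ = (sin 265°·cos 65°, cos 265°·cos 65°, −sin 65°).
Cross product v₁ × v₂ gives the pole to the plane: n ∝ (-0.378, -0.262, 0.186).
Dip δ = arctan(|n_h|/n_z) = arctan(0.460/0.186) = 67.9°.
The horizontal component of n points toward azimuth atan2(n_x, n_y) = 235°, the dip direction.

true dip 68°, dip direction 235°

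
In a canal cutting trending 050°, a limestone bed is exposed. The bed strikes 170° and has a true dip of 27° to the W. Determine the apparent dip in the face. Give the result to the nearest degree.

24°

The strike is 170° and the section trends 050°; the acute angle between them is β = 60°.
tan(apparent dip) = tan 27° · sin 60° = 0.4413
apparent dip = arctan 0.4413 = 23.81°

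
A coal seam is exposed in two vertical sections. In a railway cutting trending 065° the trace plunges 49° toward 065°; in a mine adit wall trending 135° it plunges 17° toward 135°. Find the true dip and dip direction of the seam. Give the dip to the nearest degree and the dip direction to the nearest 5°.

true dip 49°, dip direction 060°

Represent each trace as a vector plunging at its apparent dip toward its trend (east-north-up frame): v₁ = (0.595, 0.277, -0.755), v₂ = (0.676, -0.676, -0.292).
The plane normal is n = v₁ × v₂ ∝ (0.591, 0.337, 0.590).
True dip = arccos(n_z / |n|) = arccos(0.6548) = 49.1°.
Dip direction = azimuth of (n_x, n_y) = atan2(0.591, 0.337) = 60°.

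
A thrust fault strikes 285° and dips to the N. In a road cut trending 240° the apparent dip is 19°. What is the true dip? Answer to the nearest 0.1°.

26.0°

The section is 45° from the strike.
tan(true dip) = tan 19° / sin 45° = 0.4870
δ = arctan(0.4870) = 25.96°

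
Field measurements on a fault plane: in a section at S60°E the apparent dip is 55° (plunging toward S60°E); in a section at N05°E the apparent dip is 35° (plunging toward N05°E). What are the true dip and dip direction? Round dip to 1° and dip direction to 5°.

true dip 64°, dip direction 075°

Each apparent-dip line lies in the plane. As unit vectors (x east, y north, z up), v₁ plunges 55°→S60°E and v₂ plunges 35°→N05°E.
Cross product v₁ × v₂ gives the pole to the plane: n ∝ (0.833, 0.226, 0.426).
Dip δ = arctan(|n_h|/n_z) = arctan(0.863/0.426) = 63.7°.
Dip direction = atan2(0.833, 0.226) = 75° (azimuth of n's horizontal projection).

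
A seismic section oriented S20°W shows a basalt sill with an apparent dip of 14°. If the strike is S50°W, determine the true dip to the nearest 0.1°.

26.5°

β = acute angle between strike S50°W and section S20°W = 30°.
tan(true dip) = tan 14° / sin 30° = 0.4987
true dip = arctan 0.4987 = 26.50°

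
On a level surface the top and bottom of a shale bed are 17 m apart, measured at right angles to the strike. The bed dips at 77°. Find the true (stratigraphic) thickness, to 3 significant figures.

True thickness t = w · sin(dip) = 17 × sin 77°
t = 17 × 0.9744 = 16.564 m

16.6 m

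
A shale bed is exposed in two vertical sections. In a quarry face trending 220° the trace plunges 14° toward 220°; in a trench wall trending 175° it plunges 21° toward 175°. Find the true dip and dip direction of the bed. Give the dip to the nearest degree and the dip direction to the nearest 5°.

The two traces are lines in the plane: v₁ = (sin 220°·cos 14°, cos 220°·cos 14°, −sin 14°), v₂ = (sin 175°·cos 21°, cos 175°·cos 21°, −sin 21°).
n = v₁ × v₂ = (0.041, -0.243, 0.641) (taken with n_z > 0).
True dip = arccos(n_z / |n|) = arccos(0.9332) = 21.1°.
Dip direction = atan2(0.041, -0.243) = 170° (azimuth of n's horizontal projection).

true dip 21°, dip direction 170°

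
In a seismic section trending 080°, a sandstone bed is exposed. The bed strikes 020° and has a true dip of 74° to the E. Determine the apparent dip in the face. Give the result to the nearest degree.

72°

The section lies 60° from the strike.
tan α = tan 74° × sin 60° = 3.4874 × 0.8660 = 3.0202
apparent dip = arctan 3.0202 = 71.68°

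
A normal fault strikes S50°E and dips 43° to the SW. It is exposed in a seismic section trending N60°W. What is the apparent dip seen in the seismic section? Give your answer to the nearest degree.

9°

The strike is S50°E and the section trends N60°W; the acute angle between them is β = 10°.
tan α = tan 43° × sin 10° = 0.9325 × 0.1736 = 0.1619
α = arctan(0.1619) = 9.20°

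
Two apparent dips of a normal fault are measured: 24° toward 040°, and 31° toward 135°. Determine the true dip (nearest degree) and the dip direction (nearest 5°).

true dip 38°, dip direction 095°

Represent each trace as a vector plunging at its apparent dip toward its trend (east-north-up frame): v₁ = (0.587, 0.700, -0.407), v₂ = (0.606, -0.606, -0.515).
The plane normal is n = v₁ × v₂ ∝ (0.607, -0.056, 0.780).
True dip = arccos(n_z / |n|) = arccos(0.7880) = 38.0°.
Dip direction = azimuth of (n_x, n_y) = atan2(0.607, -0.056) = 95°.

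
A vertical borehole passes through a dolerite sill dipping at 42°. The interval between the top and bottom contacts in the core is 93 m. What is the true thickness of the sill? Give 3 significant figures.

True thickness t = h · cos(dip) = 93 × cos 42°
t = 93 × 0.7431 = 69.112 m

69.1 m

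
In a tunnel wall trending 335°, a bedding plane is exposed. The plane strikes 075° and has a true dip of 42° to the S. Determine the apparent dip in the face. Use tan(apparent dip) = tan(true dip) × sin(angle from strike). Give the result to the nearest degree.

42°

The strike is 075° and the section trends 335°; the acute angle between them is β = 80°.
tan α = tan 42° × sin 80° = 0.9004 × 0.9848 = 0.8867
apparent dip = arctan 0.8867 = 41.56°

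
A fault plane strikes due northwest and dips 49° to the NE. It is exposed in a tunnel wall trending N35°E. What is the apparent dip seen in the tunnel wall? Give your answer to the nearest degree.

The section lies 80° from the strike.
tan(apparent dip) = tan 49° · sin 80° = 1.1329
apparent dip = arctan 1.1329 = 48.57°

49°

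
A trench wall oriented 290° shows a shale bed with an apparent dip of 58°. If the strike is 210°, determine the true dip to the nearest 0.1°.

The section is 80° from the strike.
tan(true dip) = tan 58° / sin 80° = 1.6250
true dip = arctan 1.6250 = 58.39°

58.4°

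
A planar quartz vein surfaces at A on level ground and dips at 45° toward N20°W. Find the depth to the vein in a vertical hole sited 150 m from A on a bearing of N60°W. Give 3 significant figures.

The hole lies 40° from the dip direction, so the down-dip offset is 150 × cos 40° = 114.91 m.
Depth = down-dip offset × tan(dip) = 114.91 × tan 45° = 114.91 × 1.0000
Depth = 114.91 m

115 m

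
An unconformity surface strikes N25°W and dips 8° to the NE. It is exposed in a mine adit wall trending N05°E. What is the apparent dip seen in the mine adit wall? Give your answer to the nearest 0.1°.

4.0°

Angle between strike (N25°W) and section (N05°E): β = 30°.
tan(apparent dip) = tan 8° · sin 30° = 0.0703
α = arctan(0.0703) = 4.02°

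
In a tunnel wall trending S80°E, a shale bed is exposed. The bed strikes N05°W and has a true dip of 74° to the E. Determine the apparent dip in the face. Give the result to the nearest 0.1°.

73.5°

The section lies 75° from the strike.
tan(apparent dip) = tan 74° · sin 75° = 3.3686
apparent dip = arctan 3.3686 = 73.47°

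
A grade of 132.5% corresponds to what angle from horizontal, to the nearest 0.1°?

53.0°

tan θ = 132.5/100 = 1.3250
θ = arctan(1.3250) = 52.96°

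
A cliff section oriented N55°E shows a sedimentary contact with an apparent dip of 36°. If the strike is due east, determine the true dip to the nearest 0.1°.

51.7°

β = acute angle between strike due east and section N55°E = 35°.
tan δ = tan α / sin β = tan 36° / sin 35° = 0.7265 / 0.5736 = 1.2667
δ = arctan(1.2667) = 51.71°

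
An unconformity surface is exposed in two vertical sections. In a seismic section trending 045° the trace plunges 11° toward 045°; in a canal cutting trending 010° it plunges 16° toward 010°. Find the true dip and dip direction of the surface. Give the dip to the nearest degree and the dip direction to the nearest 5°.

The two traces are lines in the plane: v₁ = (sin 45°·cos 11°, cos 45°·cos 11°, −sin 11°), v₂ = (sin 10°·cos 16°, cos 10°·cos 16°, −sin 16°).
n = v₁ × v₂ = (-0.011, 0.159, 0.541) (taken with n_z > 0).
Dip δ = arctan(|n_h|/n_z) = arctan(0.160/0.541) = 16.5°.
Dip direction = atan2(-0.011, 0.159) = 356° (azimuth of n's horizontal projection).

true dip 16°, dip direction 355°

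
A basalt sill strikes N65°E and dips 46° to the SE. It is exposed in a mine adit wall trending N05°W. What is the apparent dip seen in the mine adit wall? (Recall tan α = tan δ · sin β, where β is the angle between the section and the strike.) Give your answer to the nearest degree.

The section lies 70° from the strike.
tan(apparent dip) = tan 46° · sin 70° = 0.9731
α = arctan(0.9731) = 44.22°

44°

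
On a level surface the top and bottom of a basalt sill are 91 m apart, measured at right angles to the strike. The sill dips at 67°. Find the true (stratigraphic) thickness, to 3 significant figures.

True thickness t = w · sin(dip) = 91 × sin 67°
t = 91 × 0.9205 = 83.766 m

83.8 m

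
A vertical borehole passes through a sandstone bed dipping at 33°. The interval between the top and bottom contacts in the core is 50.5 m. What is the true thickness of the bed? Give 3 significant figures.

True thickness t = h · cos(dip) = 50.5 × cos 33°
t = 50.5 × 0.8387 = 42.353 m

42.4 m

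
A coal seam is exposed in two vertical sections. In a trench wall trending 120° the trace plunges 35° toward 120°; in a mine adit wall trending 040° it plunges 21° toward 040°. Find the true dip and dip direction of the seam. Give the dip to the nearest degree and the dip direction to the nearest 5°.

The two traces are lines in the plane: v₁ = (sin 120°·cos 35°, cos 120°·cos 35°, −sin 35°), v₂ = (sin 40°·cos 21°, cos 40°·cos 21°, −sin 21°).
The plane normal is n = v₁ × v₂ ∝ (0.557, -0.090, 0.753).
tan δ = √(n_x²+n_y²)/n_z = 0.564/0.753, so δ = 36.8°.
Dip direction = azimuth of (n_x, n_y) = atan2(0.557, -0.090) = 99°.

true dip 37°, dip direction 100°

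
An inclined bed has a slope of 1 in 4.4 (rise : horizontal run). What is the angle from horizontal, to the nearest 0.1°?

12.8°

tan θ = 1/4.4 = 0.2273
θ = arctan(0.2273) = 12.80°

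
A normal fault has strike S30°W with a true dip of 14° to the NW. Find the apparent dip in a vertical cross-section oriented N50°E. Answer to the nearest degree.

5°

The section lies 20° from the strike.
tan α = tan 14° × sin 20° = 0.2493 × 0.3420 = 0.0853
α = arctan(0.0853) = 4.87°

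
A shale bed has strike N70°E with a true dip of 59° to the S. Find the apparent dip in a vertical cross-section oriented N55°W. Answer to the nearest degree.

The strike is N70°E and the section trends N55°W; the acute angle between them is β = 55°.
tan α = tan 59° × sin 55° = 1.6643 × 0.8192 = 1.3633
apparent dip = arctan 1.3633 = 53.74°

54°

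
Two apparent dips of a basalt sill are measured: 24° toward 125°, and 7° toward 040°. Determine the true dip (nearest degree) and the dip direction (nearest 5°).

Represent each trace as a vector plunging at its apparent dip toward its trend (east-north-up frame): v₁ = (0.748, -0.524, -0.407), v₂ = (0.638, 0.760, -0.122).
The plane normal is n = v₁ × v₂ ∝ (0.373, -0.168, 0.903).
tan δ = √(n_x²+n_y²)/n_z = 0.409/0.903, so δ = 24.4°.
The horizontal component of n points toward azimuth atan2(n_x, n_y) = 114°, the dip direction.

true dip 24°, dip direction 115°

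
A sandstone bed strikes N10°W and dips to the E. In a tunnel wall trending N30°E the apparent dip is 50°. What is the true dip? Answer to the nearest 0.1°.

The section is 40° from the strike.
tan δ = tan α / sin β = tan 50° / sin 40° = 1.1918 / 0.6428 = 1.8540
true dip = arctan 1.8540 = 61.66°

61.7°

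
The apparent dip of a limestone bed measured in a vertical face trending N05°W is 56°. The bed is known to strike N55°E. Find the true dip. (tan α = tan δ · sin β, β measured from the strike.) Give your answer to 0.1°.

β = acute angle between strike N55°E and section N05°W = 60°.
tan δ = tan α / sin β = tan 56° / sin 60° = 1.4826 / 0.8660 = 1.7119
true dip = arctan 1.7119 = 59.71°

59.7°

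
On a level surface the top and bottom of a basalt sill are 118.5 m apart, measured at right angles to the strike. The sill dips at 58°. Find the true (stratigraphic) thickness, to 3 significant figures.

100 m

True thickness t = w · sin(dip) = 118.5 × sin 58°
t = 118.5 × 0.8480 = 100.494 m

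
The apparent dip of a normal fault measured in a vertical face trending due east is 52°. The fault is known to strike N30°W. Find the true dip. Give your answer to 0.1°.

The section is 60° from the strike.
tan(true dip) = tan 52° / sin 60° = 1.4779
true dip = arctan 1.4779 = 55.92°

55.9°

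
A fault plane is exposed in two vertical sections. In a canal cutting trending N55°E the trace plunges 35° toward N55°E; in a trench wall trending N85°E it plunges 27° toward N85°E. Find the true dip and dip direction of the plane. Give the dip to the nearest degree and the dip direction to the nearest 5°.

true dip 36°, dip direction 040°

The two traces are lines in the plane: v₁ = (sin 55°·cos 35°, cos 55°·cos 35°, −sin 35°), v₂ = (sin 85°·cos 27°, cos 85°·cos 27°, −sin 27°).
n = v₁ × v₂ = (0.169, 0.204, 0.365) (taken with n_z > 0).
Dip δ = arctan(|n_h|/n_z) = arctan(0.265/0.365) = 36.0°.
Dip direction = atan2(0.169, 0.204) = 40° (azimuth of n's horizontal projection).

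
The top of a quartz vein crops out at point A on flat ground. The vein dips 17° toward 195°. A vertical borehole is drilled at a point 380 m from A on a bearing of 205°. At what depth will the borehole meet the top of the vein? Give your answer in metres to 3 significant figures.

114 m

The hole lies 10° from the dip direction, so the down-dip offset is 380 × cos 10° = 374.23 m.
Depth = down-dip offset × tan(dip) = 374.23 × tan 17° = 374.23 × 0.3057
Depth = 114.41 m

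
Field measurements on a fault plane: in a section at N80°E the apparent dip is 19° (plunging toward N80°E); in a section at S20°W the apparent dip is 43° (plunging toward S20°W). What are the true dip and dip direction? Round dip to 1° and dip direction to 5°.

The two traces are lines in the plane: v₁ = (sin 80°·cos 19°, cos 80°·cos 19°, −sin 19°), v₂ = (sin 200°·cos 43°, cos 200°·cos 43°, −sin 43°).
Cross product v₁ × v₂ gives the pole to the plane: n ∝ (0.336, -0.716, 0.599).
True dip = arccos(n_z / |n|) = arccos(0.6035) = 52.9°.
The horizontal component of n points toward azimuth atan2(n_x, n_y) = 155°, the dip direction.

true dip 53°, dip direction 155°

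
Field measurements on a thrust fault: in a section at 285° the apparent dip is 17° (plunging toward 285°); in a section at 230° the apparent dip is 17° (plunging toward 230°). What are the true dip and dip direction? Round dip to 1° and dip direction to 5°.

Represent each trace as a vector plunging at its apparent dip toward its trend (east-north-up frame): v₁ = (-0.924, 0.248, -0.292), v₂ = (-0.733, -0.615, -0.292).
n = v₁ × v₂ = (-0.252, -0.056, 0.749) (taken with n_z > 0).
Dip δ = arctan(|n_h|/n_z) = arctan(0.258/0.749) = 19.0°.
Dip direction = azimuth of (n_x, n_y) = atan2(-0.252, -0.056) = 257°.

true dip 19°, dip direction 255°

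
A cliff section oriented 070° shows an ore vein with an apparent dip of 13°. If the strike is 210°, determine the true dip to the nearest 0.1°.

The section is 40° from the strike.
tan(true dip) = tan 13° / sin 40° = 0.3592
δ = arctan(0.3592) = 19.76°

19.8°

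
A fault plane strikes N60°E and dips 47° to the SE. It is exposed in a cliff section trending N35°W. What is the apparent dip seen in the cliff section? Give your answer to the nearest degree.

Angle between strike (N60°E) and section (N35°W): β = 85°.
tan(apparent dip) = tan 47° · sin 85° = 1.0683
α = arctan(1.0683) = 46.89°

47°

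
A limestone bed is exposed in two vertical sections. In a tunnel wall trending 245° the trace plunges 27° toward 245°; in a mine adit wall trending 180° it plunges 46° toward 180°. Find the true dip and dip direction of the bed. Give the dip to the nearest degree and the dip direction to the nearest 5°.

true dip 46°, dip direction 185°

The two traces are lines in the plane: v₁ = (sin 245°·cos 27°, cos 245°·cos 27°, −sin 27°), v₂ = (sin 180°·cos 46°, cos 180°·cos 46°, −sin 46°).
The plane normal is n = v₁ × v₂ ∝ (-0.044, -0.581, 0.561).
tan δ = √(n_x²+n_y²)/n_z = 0.583/0.561, so δ = 46.1°.
Dip direction = atan2(-0.044, -0.581) = 184° (azimuth of n's horizontal projection).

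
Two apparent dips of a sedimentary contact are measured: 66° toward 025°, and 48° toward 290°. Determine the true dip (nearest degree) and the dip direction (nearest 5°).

true dip 69°, dip direction 355°

Each apparent-dip line lies in the plane. As unit vectors (x east, y north, z up), v₁ plunges 66°→025° and v₂ plunges 48°→290°.
The plane normal is n = v₁ × v₂ ∝ (-0.065, 0.702, 0.271).
True dip = arccos(n_z / |n|) = arccos(0.3589) = 69.0°.
The horizontal component of n points toward azimuth atan2(n_x, n_y) = 355°, the dip direction.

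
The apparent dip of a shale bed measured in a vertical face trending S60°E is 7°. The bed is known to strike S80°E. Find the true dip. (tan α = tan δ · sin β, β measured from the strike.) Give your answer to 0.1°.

The section is 20° from the strike.
tan δ = tan α / sin β = tan 7° / sin 20° = 0.1228 / 0.3420 = 0.3590
true dip = arctan 0.3590 = 19.75°

19.7°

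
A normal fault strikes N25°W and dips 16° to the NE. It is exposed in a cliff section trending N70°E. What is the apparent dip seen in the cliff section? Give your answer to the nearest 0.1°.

The section lies 85° from the strike.
tan α = tan 16° × sin 85° = 0.2867 × 0.9962 = 0.2857
apparent dip = arctan 0.2857 = 15.94°

15.9°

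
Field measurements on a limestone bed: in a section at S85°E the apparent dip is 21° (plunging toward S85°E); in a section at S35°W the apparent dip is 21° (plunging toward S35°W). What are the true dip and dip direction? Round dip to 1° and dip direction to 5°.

true dip 38°, dip direction 155°

Each apparent-dip line lies in the plane. As unit vectors (x east, y north, z up), v₁ plunges 21°→S85°E and v₂ plunges 21°→S35°W.
The plane normal is n = v₁ × v₂ ∝ (0.245, -0.525, 0.755).
Dip δ = arctan(|n_h|/n_z) = arctan(0.579/0.755) = 37.5°.
Dip direction = atan2(0.245, -0.525) = 155° (azimuth of n's horizontal projection).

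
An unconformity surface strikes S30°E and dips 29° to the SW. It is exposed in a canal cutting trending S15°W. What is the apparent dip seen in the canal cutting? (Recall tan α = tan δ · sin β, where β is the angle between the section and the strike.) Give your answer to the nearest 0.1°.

21.4°

The section lies 45° from the strike.
tan(apparent dip) = tan 29° · sin 45° = 0.3920
apparent dip = arctan 0.3920 = 21.40°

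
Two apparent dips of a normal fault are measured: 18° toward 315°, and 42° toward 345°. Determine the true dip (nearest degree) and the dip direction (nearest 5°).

true dip 52°, dip direction 030°

Represent each trace as a vector plunging at its apparent dip toward its trend (east-north-up frame): v₁ = (-0.672, 0.672, -0.309), v₂ = (-0.192, 0.718, -0.669).
n = v₁ × v₂ = (0.228, 0.391, 0.353) (taken with n_z > 0).
Dip δ = arctan(|n_h|/n_z) = arctan(0.452/0.353) = 52.0°.
The horizontal component of n points toward azimuth atan2(n_x, n_y) = 30°, the dip direction.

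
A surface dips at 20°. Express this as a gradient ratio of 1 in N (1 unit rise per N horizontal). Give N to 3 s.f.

1 in 2.75

1 : N means tan θ = 1/N, so N = 1/tan 20° = 1/0.3640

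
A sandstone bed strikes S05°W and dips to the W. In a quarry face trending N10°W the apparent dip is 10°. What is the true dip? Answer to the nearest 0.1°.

β = acute angle between strike S05°W and section N10°W = 15°.
tan(true dip) = tan 10° / sin 15° = 0.6813
true dip = arctan 0.6813 = 34.27°

34.3°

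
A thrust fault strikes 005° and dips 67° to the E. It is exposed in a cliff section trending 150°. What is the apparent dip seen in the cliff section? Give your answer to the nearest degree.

53°

The section lies 35° from the strike.
tan α = tan 67° × sin 35° = 2.3559 × 0.5736 = 1.3513
α = arctan(1.3513) = 53.50°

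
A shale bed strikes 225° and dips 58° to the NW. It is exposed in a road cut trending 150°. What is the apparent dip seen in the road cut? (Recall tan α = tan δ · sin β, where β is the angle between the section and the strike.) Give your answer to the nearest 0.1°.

The section lies 75° from the strike.
tan α = tan 58° × sin 75° = 1.6003 × 0.9659 = 1.5458
apparent dip = arctan 1.5458 = 57.10°

57.1°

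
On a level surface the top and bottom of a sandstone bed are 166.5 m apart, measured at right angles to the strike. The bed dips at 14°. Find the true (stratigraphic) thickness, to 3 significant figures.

40.3 m

True thickness t = w · sin(dip) = 166.5 × sin 14°
t = 166.5 × 0.2419 = 40.280 m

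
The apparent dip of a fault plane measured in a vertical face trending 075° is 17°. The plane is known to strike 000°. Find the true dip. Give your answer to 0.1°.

The section is 75° from the strike.
tan δ = tan α / sin β = tan 17° / sin 75° = 0.3057 / 0.9659 = 0.3165
δ = arctan(0.3165) = 17.56°

17.6°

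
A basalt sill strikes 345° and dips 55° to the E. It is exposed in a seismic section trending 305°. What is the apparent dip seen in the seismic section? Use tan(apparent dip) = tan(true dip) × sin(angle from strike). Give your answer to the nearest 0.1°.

42.6°

The strike is 345° and the section trends 305°; the acute angle between them is β = 40°.
tan(apparent dip) = tan 55° · sin 40° = 0.9180
α = arctan(0.9180) = 42.55°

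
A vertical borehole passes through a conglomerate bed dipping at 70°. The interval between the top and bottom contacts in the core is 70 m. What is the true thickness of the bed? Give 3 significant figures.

True thickness t = h · cos(dip) = 70 × cos 70°
t = 70 × 0.3420 = 23.941 m

23.9 m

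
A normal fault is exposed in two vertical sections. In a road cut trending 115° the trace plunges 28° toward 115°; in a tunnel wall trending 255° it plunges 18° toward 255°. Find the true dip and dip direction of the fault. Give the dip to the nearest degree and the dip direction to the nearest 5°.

The two traces are lines in the plane: v₁ = (sin 115°·cos 28°, cos 115°·cos 28°, −sin 28°), v₂ = (sin 255°·cos 18°, cos 255°·cos 18°, −sin 18°).
Cross product v₁ × v₂ gives the pole to the plane: n ∝ (0.000, -0.679, 0.540).
tan δ = √(n_x²+n_y²)/n_z = 0.679/0.540, so δ = 51.5°.
Dip direction = azimuth of (n_x, n_y) = atan2(0.000, -0.679) = 180°.

true dip 51°, dip direction 180°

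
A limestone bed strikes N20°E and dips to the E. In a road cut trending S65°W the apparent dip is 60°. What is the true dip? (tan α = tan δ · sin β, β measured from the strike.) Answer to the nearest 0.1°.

β = acute angle between strike N20°E and section S65°W = 45°.
tan(true dip) = tan 60° / sin 45° = 2.4495
true dip = arctan 2.4495 = 67.79°

67.8°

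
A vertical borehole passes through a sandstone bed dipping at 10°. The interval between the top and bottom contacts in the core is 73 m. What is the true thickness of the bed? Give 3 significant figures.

True thickness t = h · cos(dip) = 73 × cos 10°
t = 73 × 0.9848 = 71.891 m

71.9 m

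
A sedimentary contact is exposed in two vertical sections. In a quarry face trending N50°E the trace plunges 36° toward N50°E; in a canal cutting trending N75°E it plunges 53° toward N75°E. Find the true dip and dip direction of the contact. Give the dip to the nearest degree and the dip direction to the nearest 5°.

The two traces are lines in the plane: v₁ = (sin 50°·cos 36°, cos 50°·cos 36°, −sin 36°), v₂ = (sin 75°·cos 53°, cos 75°·cos 53°, −sin 53°).
Cross product v₁ × v₂ gives the pole to the plane: n ∝ (0.324, -0.153, 0.206).
tan δ = √(n_x²+n_y²)/n_z = 0.358/0.206, so δ = 60.1°.
The horizontal component of n points toward azimuth atan2(n_x, n_y) = 115°, the dip direction.

true dip 60°, dip direction 115°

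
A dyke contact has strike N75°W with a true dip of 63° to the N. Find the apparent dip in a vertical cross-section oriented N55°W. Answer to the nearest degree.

Angle between strike (N75°W) and section (N55°W): β = 20°.
tan(apparent dip) = tan 63° · sin 20° = 0.6713
apparent dip = arctan 0.6713 = 33.87°

34°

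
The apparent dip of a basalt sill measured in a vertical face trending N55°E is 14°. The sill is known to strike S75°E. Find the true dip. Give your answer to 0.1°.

β = acute angle between strike S75°E and section N55°E = 50°.
tan(true dip) = tan 14° / sin 50° = 0.3255
δ = arctan(0.3255) = 18.03°

18.0°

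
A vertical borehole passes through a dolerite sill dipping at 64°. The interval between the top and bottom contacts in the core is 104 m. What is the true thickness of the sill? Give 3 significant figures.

True thickness t = h · cos(dip) = 104 × cos 64°
t = 104 × 0.4384 = 45.591 m

45.6 m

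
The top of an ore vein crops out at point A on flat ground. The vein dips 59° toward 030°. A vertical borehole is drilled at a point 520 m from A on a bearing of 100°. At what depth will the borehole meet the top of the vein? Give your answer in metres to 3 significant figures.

296 m

The hole lies 70° from the dip direction, so the down-dip offset is 520 × cos 70° = 177.85 m.
Depth = down-dip offset × tan(dip) = 177.85 × tan 59° = 177.85 × 1.6643
Depth = 295.99 m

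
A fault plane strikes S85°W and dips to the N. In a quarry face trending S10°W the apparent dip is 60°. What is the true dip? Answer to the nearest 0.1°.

60.9°

β = acute angle between strike S85°W and section S10°W = 75°.
tan(true dip) = tan 60° / sin 75° = 1.7932
true dip = arctan 1.7932 = 60.85°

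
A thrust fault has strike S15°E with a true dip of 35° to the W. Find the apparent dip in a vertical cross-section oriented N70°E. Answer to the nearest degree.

35°

The section lies 85° from the strike.
tan α = tan 35° × sin 85° = 0.7002 × 0.9962 = 0.6975
α = arctan(0.6975) = 34.90°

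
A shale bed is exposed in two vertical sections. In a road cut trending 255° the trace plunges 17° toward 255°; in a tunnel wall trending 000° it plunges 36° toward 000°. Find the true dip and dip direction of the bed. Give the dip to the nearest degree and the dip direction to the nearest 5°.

true dip 42°, dip direction 325°

Represent each trace as a vector plunging at its apparent dip toward its trend (east-north-up frame): v₁ = (-0.924, -0.248, -0.292), v₂ = (0.000, 0.809, -0.588).
n = v₁ × v₂ = (-0.382, 0.543, 0.747) (taken with n_z > 0).
Dip δ = arctan(|n_h|/n_z) = arctan(0.664/0.747) = 41.6°.
The horizontal component of n points toward azimuth atan2(n_x, n_y) = 325°, the dip direction.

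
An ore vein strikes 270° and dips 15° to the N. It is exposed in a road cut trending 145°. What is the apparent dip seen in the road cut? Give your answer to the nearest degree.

Angle between strike (270°) and section (145°): β = 55°.
tan(apparent dip) = tan 15° · sin 55° = 0.2195
α = arctan(0.2195) = 12.38°

12°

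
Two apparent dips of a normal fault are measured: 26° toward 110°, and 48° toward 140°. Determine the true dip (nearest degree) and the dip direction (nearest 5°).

true dip 56°, dip direction 180°

Represent each trace as a vector plunging at its apparent dip toward its trend (east-north-up frame): v₁ = (0.845, -0.307, -0.438), v₂ = (0.430, -0.513, -0.743).
n = v₁ × v₂ = (-0.004, -0.439, 0.301) (taken with n_z > 0).
Dip δ = arctan(|n_h|/n_z) = arctan(0.439/0.301) = 55.6°.
Dip direction = azimuth of (n_x, n_y) = atan2(-0.004, -0.439) = 180°.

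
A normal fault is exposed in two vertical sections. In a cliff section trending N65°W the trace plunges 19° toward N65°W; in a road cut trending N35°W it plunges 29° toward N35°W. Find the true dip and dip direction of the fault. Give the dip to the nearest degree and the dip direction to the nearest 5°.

Each apparent-dip line lies in the plane. As unit vectors (x east, y north, z up), v₁ plunges 19°→N65°W and v₂ plunges 29°→N35°W.
Cross product v₁ × v₂ gives the pole to the plane: n ∝ (-0.040, 0.252, 0.413).
Dip δ = arctan(|n_h|/n_z) = arctan(0.255/0.413) = 31.7°.
Dip direction = atan2(-0.040, 0.252) = 351° (azimuth of n's horizontal projection).

true dip 32°, dip direction 350°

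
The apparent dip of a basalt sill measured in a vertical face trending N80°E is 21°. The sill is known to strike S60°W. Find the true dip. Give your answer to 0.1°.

β = acute angle between strike S60°W and section N80°E = 20°.
tan(true dip) = tan 21° / sin 20° = 1.1223
δ = arctan(1.1223) = 48.30°

48.3°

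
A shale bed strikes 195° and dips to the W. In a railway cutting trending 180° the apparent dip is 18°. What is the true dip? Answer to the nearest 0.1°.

51.5°

The section is 15° from the strike.
tan δ = tan α / sin β = tan 18° / sin 15° = 0.3249 / 0.2588 = 1.2554
δ = arctan(1.2554) = 51.46°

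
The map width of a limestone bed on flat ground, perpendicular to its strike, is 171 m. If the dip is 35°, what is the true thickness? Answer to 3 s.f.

98.1 m

True thickness t = w · sin(dip) = 171 × sin 35°
t = 171 × 0.5736 = 98.082 m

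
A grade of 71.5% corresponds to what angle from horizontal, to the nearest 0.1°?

35.6°

tan θ = 71.5/100 = 0.7150
θ = arctan(0.7150) = 35.56°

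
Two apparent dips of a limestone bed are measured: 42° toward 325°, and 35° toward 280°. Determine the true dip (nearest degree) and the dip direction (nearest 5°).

true dip 42°, dip direction 320°

Represent each trace as a vector plunging at its apparent dip toward its trend (east-north-up frame): v₁ = (-0.426, 0.609, -0.669), v₂ = (-0.807, 0.142, -0.574).
Cross product v₁ × v₂ gives the pole to the plane: n ∝ (-0.254, 0.295, 0.430).
tan δ = √(n_x²+n_y²)/n_z = 0.390/0.430, so δ = 42.1°.
Dip direction = azimuth of (n_x, n_y) = atan2(-0.254, 0.295) = 319°.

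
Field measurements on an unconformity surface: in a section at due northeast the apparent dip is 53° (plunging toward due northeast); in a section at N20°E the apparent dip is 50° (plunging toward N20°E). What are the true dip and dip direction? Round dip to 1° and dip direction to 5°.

true dip 53°, dip direction 045°

Represent each trace as a vector plunging at its apparent dip toward its trend (east-north-up frame): v₁ = (0.426, 0.426, -0.799), v₂ = (0.220, 0.604, -0.766).
The plane normal is n = v₁ × v₂ ∝ (0.156, 0.150, 0.163).
Dip δ = arctan(|n_h|/n_z) = arctan(0.217/0.163) = 53.0°.
The horizontal component of n points toward azimuth atan2(n_x, n_y) = 46°, the dip direction.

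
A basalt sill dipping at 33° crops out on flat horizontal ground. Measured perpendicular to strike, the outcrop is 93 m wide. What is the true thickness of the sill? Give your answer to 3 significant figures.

50.7 m

True thickness t = w · sin(dip) = 93 × sin 33°
t = 93 × 0.5446 = 50.651 m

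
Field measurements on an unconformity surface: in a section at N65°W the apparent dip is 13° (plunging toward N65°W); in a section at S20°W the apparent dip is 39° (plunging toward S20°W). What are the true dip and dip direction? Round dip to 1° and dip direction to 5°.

true dip 41°, dip direction 220°

Each apparent-dip line lies in the plane. As unit vectors (x east, y north, z up), v₁ plunges 13°→N65°W and v₂ plunges 39°→S20°W.
Cross product v₁ × v₂ gives the pole to the plane: n ∝ (-0.423, -0.496, 0.754).
True dip = arccos(n_z / |n|) = arccos(0.7565) = 40.8°.
Dip direction = atan2(-0.423, -0.496) = 220° (azimuth of n's horizontal projection).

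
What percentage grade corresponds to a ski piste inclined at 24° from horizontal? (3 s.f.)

grade % = 100 × tan 24° = 100 × 0.4452

44.5%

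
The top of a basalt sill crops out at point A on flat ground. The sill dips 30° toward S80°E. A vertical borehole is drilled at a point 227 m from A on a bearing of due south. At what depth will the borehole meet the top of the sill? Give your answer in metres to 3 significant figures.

22.8 m

The hole lies 80° from the dip direction, so the down-dip offset is 227 × cos 80° = 39.42 m.
Depth = down-dip offset × tan(dip) = 39.42 × tan 30° = 39.42 × 0.5774
Depth = 22.76 m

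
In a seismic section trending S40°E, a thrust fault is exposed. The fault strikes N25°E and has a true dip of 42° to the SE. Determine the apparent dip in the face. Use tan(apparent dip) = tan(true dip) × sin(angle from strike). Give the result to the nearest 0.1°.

The section lies 65° from the strike.
tan α = tan 42° × sin 65° = 0.9004 × 0.9063 = 0.8160
α = arctan(0.8160) = 39.22°

39.2°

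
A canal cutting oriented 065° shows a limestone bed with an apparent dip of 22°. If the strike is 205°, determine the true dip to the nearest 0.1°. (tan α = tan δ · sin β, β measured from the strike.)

β = acute angle between strike 205° and section 065° = 40°.
tan(true dip) = tan 22° / sin 40° = 0.6286
δ = arctan(0.6286) = 32.15°

32.2°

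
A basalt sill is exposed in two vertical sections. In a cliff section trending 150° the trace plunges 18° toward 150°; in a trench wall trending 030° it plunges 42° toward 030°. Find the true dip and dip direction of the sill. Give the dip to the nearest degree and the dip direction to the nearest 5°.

Each apparent-dip line lies in the plane. As unit vectors (x east, y north, z up), v₁ plunges 18°→150° and v₂ plunges 42°→030°.
n = v₁ × v₂ = (0.750, 0.203, 0.612) (taken with n_z > 0).
True dip = arccos(n_z / |n|) = arccos(0.6188) = 51.8°.
The horizontal component of n points toward azimuth atan2(n_x, n_y) = 75°, the dip direction.

true dip 52°, dip direction 075°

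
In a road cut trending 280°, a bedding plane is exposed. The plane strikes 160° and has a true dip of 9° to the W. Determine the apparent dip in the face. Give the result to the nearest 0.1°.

7.8°

The section lies 60° from the strike.
tan α = tan 9° × sin 60° = 0.1584 × 0.8660 = 0.1372
α = arctan(0.1372) = 7.81°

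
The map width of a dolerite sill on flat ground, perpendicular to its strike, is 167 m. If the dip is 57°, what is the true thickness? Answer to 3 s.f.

True thickness t = w · sin(dip) = 167 × sin 57°
t = 167 × 0.8387 = 140.058 m

140 m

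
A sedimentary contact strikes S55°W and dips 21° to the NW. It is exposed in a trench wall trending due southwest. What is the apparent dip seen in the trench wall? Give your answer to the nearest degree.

4°

The section lies 10° from the strike.
tan(apparent dip) = tan 21° · sin 10° = 0.0667
α = arctan(0.0667) = 3.81°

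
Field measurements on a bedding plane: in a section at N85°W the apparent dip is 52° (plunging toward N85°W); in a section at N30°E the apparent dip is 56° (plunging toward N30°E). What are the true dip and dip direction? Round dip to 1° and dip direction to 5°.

true dip 69°, dip direction 335°

Represent each trace as a vector plunging at its apparent dip toward its trend (east-north-up frame): v₁ = (-0.613, 0.054, -0.788), v₂ = (0.280, 0.484, -0.829).
n = v₁ × v₂ = (-0.337, 0.729, 0.312) (taken with n_z > 0).
True dip = arccos(n_z / |n|) = arccos(0.3622) = 68.8°.
The horizontal component of n points toward azimuth atan2(n_x, n_y) = 335°, the dip direction.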